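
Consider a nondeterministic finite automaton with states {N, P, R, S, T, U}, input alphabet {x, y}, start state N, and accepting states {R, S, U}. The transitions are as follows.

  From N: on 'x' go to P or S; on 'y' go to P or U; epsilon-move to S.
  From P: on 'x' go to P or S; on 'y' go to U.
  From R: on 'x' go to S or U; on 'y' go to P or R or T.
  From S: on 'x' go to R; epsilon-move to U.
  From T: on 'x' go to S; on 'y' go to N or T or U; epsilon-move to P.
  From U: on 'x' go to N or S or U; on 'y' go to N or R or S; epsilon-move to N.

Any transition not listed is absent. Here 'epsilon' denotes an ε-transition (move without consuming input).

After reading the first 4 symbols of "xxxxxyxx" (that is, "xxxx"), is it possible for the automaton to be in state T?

No

Start: ε-closure({N}) = {N, S, U}.
Read 'x': {N, S, U} → {N, P, R, S, U}.
Read 'x': {N, P, R, S, U} → {N, P, R, S, U}.
Read 'x': {N, P, R, S, U} → {N, P, R, S, U}.
Read 'x': {N, P, R, S, U} → {N, P, R, S, U}.
State T is not in {N, P, R, S, U}.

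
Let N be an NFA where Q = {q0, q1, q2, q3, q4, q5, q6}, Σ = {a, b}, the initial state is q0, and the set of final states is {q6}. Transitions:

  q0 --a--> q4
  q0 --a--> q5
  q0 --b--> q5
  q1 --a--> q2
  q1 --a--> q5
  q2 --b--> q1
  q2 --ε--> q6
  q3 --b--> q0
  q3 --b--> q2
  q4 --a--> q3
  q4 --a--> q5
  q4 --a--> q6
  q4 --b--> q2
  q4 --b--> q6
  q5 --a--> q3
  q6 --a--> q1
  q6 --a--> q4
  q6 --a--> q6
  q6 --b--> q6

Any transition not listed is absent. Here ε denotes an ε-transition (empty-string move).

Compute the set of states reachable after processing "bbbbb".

Start in {q0}.
Read 'b': q0→{q5}; now {q5}.
Read 'b': q5→∅; now ∅.
The set is empty and remains empty for the remaining 3 symbols.

∅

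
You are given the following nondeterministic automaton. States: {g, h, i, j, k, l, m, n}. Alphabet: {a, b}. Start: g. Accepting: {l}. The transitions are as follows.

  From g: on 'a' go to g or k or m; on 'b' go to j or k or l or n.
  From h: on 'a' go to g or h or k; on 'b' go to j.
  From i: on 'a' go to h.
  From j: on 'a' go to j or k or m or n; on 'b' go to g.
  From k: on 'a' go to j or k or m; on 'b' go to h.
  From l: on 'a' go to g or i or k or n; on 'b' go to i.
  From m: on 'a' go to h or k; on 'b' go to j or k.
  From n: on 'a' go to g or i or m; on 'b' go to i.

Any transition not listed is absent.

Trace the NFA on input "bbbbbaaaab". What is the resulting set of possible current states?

{g, h, i, j, k, l, n}

Start in {g}.
Read 'b': g→{j, k, l, n}; now {j, k, l, n}.
Read 'b': j→{g}, k→{h}, l→{i}, n→{i}; now {g, h, i}.
Read 'b': g→{j, k, l, n}, h→{j}, i→∅; now {j, k, l, n}.
Read 'b': j→{g}, k→{h}, l→{i}, n→{i}; now {g, h, i}.
Read 'b': g→{j, k, l, n}, h→{j}, i→∅; now {j, k, l, n}.
Read 'a': j→{j, k, m, n}, k→{j, k, m}, l→{g, i, k, n}, n→{g, i, m}; now {g, i, j, k, m, n}.
Read 'a': g→{g, k, m}, i→{h}, j→{j, k, m, n}, k→{j, k, m}, m→{h, k}, n→{g, i, m}; now {g, h, i, j, k, m, n}.
Read 'a': g→{g, k, m}, h→{g, h, k}, i→{h}, j→{j, k, m, n}, k→{j, k, m}, m→{h, k}, n→{g, i, m}; now {g, h, i, j, k, m, n}.
Read 'a': g→{g, k, m}, h→{g, h, k}, i→{h}, j→{j, k, m, n}, k→{j, k, m}, m→{h, k}, n→{g, i, m}; now {g, h, i, j, k, m, n}.
Read 'b': g→{j, k, l, n}, h→{j}, i→∅, j→{g}, k→{h}, m→{j, k}, n→{i}; now {g, h, i, j, k, l, n}.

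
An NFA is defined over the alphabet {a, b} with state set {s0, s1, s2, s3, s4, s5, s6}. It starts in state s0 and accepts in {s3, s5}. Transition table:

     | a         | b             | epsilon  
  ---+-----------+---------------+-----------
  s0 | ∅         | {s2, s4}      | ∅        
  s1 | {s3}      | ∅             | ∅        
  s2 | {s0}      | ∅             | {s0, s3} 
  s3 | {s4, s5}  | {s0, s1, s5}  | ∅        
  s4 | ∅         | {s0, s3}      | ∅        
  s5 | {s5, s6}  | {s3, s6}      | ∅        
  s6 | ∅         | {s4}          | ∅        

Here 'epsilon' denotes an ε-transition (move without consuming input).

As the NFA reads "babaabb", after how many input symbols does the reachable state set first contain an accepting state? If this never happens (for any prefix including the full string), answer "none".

Start in {s0}.
Read 'b': s0→{s2, s4}; union {s2, s4}; ε-closure = {s0, s2, s3, s4}.
None of the earlier sets intersect F, but {s0, s2, s3, s4} does.

1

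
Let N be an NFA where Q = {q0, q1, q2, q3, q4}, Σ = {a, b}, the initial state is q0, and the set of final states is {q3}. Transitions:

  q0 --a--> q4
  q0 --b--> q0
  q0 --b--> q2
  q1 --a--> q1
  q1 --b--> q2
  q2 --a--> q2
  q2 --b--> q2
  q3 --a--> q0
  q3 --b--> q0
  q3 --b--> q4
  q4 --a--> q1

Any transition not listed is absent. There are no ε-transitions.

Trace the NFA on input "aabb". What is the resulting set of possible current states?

{q2}

Start in {q0}.
Read 'a': q0→{q4}; now {q4}.
Read 'a': q4→{q1}; now {q1}.
Read 'b': q1→{q2}; now {q2}.
Read 'b': q2→{q2}; now {q2}.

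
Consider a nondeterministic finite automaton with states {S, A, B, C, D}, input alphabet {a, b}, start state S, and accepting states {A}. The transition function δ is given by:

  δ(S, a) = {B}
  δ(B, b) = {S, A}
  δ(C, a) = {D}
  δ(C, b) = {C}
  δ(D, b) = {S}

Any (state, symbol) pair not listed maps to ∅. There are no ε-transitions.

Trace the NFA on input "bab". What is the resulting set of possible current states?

Start in {S}.
Read 'b': {S} → ∅.
The set is empty and remains empty for the remaining 2 symbols.

∅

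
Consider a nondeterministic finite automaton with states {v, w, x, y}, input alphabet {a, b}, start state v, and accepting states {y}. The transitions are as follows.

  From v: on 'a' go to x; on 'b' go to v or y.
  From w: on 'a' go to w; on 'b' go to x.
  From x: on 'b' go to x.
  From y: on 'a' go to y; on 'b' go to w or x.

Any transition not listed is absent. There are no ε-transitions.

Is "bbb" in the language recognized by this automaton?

Start in {v}.
Read 'b': v→{v, y}; now {v, y}.
Read 'b': v→{v, y}, y→{w, x}; now {v, w, x, y}.
Read 'b': v→{v, y}, w→{x}, x→{x}, y→{w, x}; now {v, w, x, y}.
The final set {v, w, x, y} contains the accepting state y.

Yes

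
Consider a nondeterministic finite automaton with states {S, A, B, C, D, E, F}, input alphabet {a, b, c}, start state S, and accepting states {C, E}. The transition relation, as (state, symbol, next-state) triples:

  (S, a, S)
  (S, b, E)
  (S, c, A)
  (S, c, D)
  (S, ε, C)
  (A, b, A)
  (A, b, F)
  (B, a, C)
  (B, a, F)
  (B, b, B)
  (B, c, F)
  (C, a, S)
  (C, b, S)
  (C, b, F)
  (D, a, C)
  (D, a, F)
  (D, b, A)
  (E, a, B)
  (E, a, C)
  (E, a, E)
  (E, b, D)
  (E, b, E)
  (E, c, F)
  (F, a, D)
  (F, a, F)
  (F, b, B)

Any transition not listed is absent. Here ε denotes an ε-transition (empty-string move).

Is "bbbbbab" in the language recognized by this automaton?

Yes

Start: ε-closure({S}) = {S, C}.
Read 'b': {S, C} → {S, C, E, F}.
Read 'b': {S, C, E, F} → {S, B, C, D, E, F}.
Read 'b': {S, B, C, D, E, F} → {S, A, B, C, D, E, F}.
Read 'b': {S, A, B, C, D, E, F} → {S, A, B, C, D, E, F}.
Read 'b': {S, A, B, C, D, E, F} → {S, A, B, C, D, E, F}.
Read 'a': {S, A, B, C, D, E, F} → {S, B, C, D, E, F}.
Read 'b': {S, B, C, D, E, F} → {S, A, B, C, D, E, F}.
The final set {S, A, B, C, D, E, F} contains the accepting states C, E.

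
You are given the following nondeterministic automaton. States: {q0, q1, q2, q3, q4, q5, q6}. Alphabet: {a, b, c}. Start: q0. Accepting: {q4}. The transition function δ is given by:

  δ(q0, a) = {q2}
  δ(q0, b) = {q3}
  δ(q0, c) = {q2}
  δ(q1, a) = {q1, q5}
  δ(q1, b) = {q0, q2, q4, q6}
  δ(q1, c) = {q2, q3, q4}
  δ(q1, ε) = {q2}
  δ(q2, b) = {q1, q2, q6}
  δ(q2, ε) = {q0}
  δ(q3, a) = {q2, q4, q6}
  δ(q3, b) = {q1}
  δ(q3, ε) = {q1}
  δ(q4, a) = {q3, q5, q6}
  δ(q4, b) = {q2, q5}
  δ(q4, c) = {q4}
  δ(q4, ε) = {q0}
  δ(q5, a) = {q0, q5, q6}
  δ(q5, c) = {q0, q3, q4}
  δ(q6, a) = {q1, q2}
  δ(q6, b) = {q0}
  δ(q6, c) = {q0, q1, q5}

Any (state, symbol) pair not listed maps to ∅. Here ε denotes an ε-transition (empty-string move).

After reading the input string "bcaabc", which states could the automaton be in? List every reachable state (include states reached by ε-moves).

Start in {q0}.
Read 'b': q0→{q3}; union {q3}; ε-closure = {q0, q1, q2, q3}.
Read 'c': q0→{q2}, q1→{q2, q3, q4}, q2→∅, q3→∅; union {q2, q3, q4}; ε-closure = {q0, q1, q2, q3, q4}.
Read 'a': q0→{q2}, q1→{q1, q5}, q2→∅, q3→{q2, q4, q6}, q4→{q3, q5, q6}; union {q1, q2, q3, q4, q5, q6}; ε-closure = {q0, q1, q2, q3, q4, q5, q6}.
Read 'a': q0→{q2}, q1→{q1, q5}, q2→∅, q3→{q2, q4, q6}, q4→{q3, q5, q6}, q5→{q0, q5, q6}, q6→{q1, q2}; now {q0, q1, q2, q3, q4, q5, q6}.
Read 'b': q0→{q3}, q1→{q0, q2, q4, q6}, q2→{q1, q2, q6}, q3→{q1}, q4→{q2, q5}, q5→∅, q6→{q0}; now {q0, q1, q2, q3, q4, q5, q6}.
Read 'c': q0→{q2}, q1→{q2, q3, q4}, q2→∅, q3→∅, q4→{q4}, q5→{q0, q3, q4}, q6→{q0, q1, q5}; now {q0, q1, q2, q3, q4, q5}.

{q0, q1, q2, q3, q4, q5}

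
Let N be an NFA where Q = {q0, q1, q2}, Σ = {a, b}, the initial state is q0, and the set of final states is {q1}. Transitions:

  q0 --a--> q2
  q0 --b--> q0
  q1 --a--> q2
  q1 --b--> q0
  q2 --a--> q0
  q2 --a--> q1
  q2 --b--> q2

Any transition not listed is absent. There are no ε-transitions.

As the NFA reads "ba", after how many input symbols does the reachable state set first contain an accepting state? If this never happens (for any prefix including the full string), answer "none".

Start in {q0}.
Read 'b': {q0} → {q0}.
Read 'a': {q0} → {q2}.
No reachable set along the way intersects F.

none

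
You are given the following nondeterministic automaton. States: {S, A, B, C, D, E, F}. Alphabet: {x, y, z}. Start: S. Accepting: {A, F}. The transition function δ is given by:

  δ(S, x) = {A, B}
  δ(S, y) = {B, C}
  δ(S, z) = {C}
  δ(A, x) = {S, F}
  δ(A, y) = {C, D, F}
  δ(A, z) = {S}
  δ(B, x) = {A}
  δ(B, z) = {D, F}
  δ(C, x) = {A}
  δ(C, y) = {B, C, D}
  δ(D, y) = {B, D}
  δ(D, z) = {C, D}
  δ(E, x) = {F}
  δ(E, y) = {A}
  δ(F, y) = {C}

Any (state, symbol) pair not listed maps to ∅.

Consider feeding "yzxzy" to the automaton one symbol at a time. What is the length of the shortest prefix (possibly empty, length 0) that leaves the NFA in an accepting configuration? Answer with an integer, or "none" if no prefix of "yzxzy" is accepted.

2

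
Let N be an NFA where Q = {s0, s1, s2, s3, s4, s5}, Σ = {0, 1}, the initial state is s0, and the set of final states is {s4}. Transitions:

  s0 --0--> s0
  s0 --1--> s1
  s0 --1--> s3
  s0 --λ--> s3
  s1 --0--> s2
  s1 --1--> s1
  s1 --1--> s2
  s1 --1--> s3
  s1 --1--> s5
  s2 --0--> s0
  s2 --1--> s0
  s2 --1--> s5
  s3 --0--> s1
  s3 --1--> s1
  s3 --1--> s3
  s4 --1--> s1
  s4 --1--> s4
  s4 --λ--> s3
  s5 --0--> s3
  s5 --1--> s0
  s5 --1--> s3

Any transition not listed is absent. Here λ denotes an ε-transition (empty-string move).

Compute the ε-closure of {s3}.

Begin with {s3}.
No ε-moves leave this set, so the closure equals the set itself.

{s3}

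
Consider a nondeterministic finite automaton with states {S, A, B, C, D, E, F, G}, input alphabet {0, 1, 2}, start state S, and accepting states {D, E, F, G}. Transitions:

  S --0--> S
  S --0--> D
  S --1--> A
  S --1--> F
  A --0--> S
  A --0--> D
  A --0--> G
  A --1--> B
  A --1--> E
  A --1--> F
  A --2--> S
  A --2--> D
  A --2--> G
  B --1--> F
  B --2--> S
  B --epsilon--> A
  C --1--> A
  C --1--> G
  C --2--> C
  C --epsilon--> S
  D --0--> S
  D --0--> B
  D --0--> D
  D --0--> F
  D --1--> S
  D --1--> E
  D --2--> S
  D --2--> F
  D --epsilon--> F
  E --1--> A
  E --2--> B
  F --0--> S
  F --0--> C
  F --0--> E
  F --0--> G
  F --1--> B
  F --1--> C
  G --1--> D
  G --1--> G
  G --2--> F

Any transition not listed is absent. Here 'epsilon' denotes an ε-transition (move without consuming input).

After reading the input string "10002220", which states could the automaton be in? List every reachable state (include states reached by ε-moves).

{S, C, D, E, F, G}

Start in {S}.
Read '1': S→{A, F}; now {A, F}.
Read '0': A→{S, D, G}, F→{S, C, E, G}; union {S, C, D, E, G}; ε-closure = {S, C, D, E, F, G}.
Read '0': S→{S, D}, C→∅, D→{S, B, D, F}, E→∅, F→{S, C, E, G}, G→∅; union {S, B, C, D, E, F, G}; ε-closure = {S, A, B, C, D, E, F, G}.
Read '0': S→{S, D}, A→{S, D, G}, B→∅, C→∅, D→{S, B, D, F}, E→∅, F→{S, C, E, G}, G→∅; union {S, B, C, D, E, F, G}; ε-closure = {S, A, B, C, D, E, F, G}.
Read '2': S→∅, A→{S, D, G}, B→{S}, C→{C}, D→{S, F}, E→{B}, F→∅, G→{F}; union {S, B, C, D, F, G}; ε-closure = {S, A, B, C, D, F, G}.
Read '2': S→∅, A→{S, D, G}, B→{S}, C→{C}, D→{S, F}, F→∅, G→{F}; now {S, C, D, F, G}.
Read '2': S→∅, C→{C}, D→{S, F}, F→∅, G→{F}; now {S, C, F}.
Read '0': S→{S, D}, C→∅, F→{S, C, E, G}; union {S, C, D, E, G}; ε-closure = {S, C, D, E, F, G}.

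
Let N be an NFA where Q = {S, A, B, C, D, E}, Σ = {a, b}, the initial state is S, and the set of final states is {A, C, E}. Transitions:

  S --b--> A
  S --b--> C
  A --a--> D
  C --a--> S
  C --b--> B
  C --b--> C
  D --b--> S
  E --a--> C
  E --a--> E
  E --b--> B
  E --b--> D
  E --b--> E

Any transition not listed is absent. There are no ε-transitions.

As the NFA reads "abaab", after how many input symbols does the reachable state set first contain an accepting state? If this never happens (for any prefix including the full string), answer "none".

none

Start in {S}.
Read 'a': S→∅; now ∅.
The set is empty and remains empty for the remaining 4 symbols.
No reachable set along the way intersects F.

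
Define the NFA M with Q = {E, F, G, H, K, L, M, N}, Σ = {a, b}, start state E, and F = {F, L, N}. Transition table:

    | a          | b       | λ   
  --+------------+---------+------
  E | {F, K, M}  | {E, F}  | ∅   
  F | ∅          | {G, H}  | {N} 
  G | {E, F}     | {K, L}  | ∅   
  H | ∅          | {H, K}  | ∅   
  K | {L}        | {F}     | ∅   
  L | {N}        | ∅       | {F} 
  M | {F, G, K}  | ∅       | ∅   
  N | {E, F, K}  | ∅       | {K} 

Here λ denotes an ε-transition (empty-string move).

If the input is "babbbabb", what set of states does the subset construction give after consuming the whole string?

{E, F, G, H, K, L, N}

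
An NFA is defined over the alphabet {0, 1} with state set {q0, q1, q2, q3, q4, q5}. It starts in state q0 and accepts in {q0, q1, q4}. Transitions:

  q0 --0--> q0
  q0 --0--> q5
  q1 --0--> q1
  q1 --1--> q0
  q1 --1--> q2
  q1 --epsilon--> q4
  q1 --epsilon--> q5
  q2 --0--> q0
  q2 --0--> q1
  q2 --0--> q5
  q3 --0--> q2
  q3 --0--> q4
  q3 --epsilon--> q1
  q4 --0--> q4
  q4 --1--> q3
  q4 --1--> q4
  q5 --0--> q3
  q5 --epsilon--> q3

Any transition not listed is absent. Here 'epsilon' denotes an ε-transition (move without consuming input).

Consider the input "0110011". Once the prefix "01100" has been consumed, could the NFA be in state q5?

Start in {q0}.
Read '0': q0→{q0, q5}; union {q0, q5}; ε-closure = {q0, q1, q3, q4, q5}.
Read '1': q0→∅, q1→{q0, q2}, q3→∅, q4→{q3, q4}, q5→∅; union {q0, q2, q3, q4}; ε-closure = {q0, q1, q2, q3, q4, q5}.
Read '1': q0→∅, q1→{q0, q2}, q2→∅, q3→∅, q4→{q3, q4}, q5→∅; union {q0, q2, q3, q4}; ε-closure = {q0, q1, q2, q3, q4, q5}.
Read '0': q0→{q0, q5}, q1→{q1}, q2→{q0, q1, q5}, q3→{q2, q4}, q4→{q4}, q5→{q3}; now {q0, q1, q2, q3, q4, q5}.
Read '0': q0→{q0, q5}, q1→{q1}, q2→{q0, q1, q5}, q3→{q2, q4}, q4→{q4}, q5→{q3}; now {q0, q1, q2, q3, q4, q5}.
State q5 is in {q0, q1, q2, q3, q4, q5}.

Yes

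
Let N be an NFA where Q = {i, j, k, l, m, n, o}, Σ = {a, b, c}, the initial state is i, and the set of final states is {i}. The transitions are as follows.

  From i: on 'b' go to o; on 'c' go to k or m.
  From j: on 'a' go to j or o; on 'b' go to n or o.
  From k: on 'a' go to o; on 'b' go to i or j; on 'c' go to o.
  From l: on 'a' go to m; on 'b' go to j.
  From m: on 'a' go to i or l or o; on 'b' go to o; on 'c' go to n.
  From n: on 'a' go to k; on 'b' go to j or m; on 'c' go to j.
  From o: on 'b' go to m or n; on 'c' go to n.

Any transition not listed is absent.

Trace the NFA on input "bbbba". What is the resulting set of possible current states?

{i, k, l, o}

Start in {i}.
Read 'b': i→{o}; now {o}.
Read 'b': o→{m, n}; now {m, n}.
Read 'b': m→{o}, n→{j, m}; now {j, m, o}.
Read 'b': j→{n, o}, m→{o}, o→{m, n}; now {m, n, o}.
Read 'a': m→{i, l, o}, n→{k}, o→∅; now {i, k, l, o}.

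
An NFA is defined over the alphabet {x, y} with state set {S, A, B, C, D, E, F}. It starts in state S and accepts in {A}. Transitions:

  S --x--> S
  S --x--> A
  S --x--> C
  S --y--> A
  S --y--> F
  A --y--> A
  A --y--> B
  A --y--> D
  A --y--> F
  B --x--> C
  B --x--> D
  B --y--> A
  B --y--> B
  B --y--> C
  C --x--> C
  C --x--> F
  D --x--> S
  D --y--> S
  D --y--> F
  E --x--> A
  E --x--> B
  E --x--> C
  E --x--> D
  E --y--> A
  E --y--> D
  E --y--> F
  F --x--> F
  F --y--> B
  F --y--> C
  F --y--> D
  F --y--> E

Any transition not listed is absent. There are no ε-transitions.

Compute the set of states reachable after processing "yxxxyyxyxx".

{S, A, C, D, F}

Start in {S}.
Read 'y': {S} → {A, F}.
Read 'x': {A, F} → {F}.
Read 'x': {F} → {F}.
Read 'x': {F} → {F}.
Read 'y': {F} → {B, C, D, E}.
Read 'y': {B, C, D, E} → {S, A, B, C, D, F}.
Read 'x': {S, A, B, C, D, F} → {S, A, C, D, F}.
Read 'y': {S, A, C, D, F} → {S, A, B, C, D, E, F}.
Read 'x': {S, A, B, C, D, E, F} → {S, A, B, C, D, F}.
Read 'x': {S, A, B, C, D, F} → {S, A, C, D, F}.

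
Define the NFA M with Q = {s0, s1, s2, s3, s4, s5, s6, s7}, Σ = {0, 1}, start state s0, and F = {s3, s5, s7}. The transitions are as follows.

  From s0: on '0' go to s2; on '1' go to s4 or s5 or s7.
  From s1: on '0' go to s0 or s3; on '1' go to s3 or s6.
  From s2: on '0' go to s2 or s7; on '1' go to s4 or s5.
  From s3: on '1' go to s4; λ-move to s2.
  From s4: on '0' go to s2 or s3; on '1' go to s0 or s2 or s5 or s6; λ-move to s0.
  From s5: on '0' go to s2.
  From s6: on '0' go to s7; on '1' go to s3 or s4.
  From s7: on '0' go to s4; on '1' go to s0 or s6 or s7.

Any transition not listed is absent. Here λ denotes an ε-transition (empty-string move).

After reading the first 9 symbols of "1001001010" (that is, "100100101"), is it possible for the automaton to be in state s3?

Start in {s0}.
Read '1': s0→{s4, s5, s7}; union {s4, s5, s7}; ε-closure = {s0, s4, s5, s7}.
Read '0': s0→{s2}, s4→{s2, s3}, s5→{s2}, s7→{s4}; union {s2, s3, s4}; ε-closure = {s0, s2, s3, s4}.
Read '0': s0→{s2}, s2→{s2, s7}, s3→∅, s4→{s2, s3}; now {s2, s3, s7}.
Read '1': s2→{s4, s5}, s3→{s4}, s7→{s0, s6, s7}; now {s0, s4, s5, s6, s7}.
Read '0': s0→{s2}, s4→{s2, s3}, s5→{s2}, s6→{s7}, s7→{s4}; union {s2, s3, s4, s7}; ε-closure = {s0, s2, s3, s4, s7}.
Read '0': s0→{s2}, s2→{s2, s7}, s3→∅, s4→{s2, s3}, s7→{s4}; union {s2, s3, s4, s7}; ε-closure = {s0, s2, s3, s4, s7}.
Read '1': s0→{s4, s5, s7}, s2→{s4, s5}, s3→{s4}, s4→{s0, s2, s5, s6}, s7→{s0, s6, s7}; now {s0, s2, s4, s5, s6, s7}.
Read '0': s0→{s2}, s2→{s2, s7}, s4→{s2, s3}, s5→{s2}, s6→{s7}, s7→{s4}; union {s2, s3, s4, s7}; ε-closure = {s0, s2, s3, s4, s7}.
Read '1': s0→{s4, s5, s7}, s2→{s4, s5}, s3→{s4}, s4→{s0, s2, s5, s6}, s7→{s0, s6, s7}; now {s0, s2, s4, s5, s6, s7}.
State s3 is not in {s0, s2, s4, s5, s6, s7}.

No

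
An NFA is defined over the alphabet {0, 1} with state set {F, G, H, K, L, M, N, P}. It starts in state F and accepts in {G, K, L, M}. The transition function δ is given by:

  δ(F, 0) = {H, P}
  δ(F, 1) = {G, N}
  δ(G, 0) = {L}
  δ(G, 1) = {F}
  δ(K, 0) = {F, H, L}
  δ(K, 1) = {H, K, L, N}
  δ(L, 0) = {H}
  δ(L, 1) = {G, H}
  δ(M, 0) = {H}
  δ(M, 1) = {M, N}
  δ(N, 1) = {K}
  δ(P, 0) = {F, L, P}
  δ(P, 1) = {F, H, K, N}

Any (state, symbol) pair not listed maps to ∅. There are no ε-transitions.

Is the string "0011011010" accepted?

Yes

Start in {F}.
Read '0': {F} → {H, P}.
Read '0': {H, P} → {F, L, P}.
Read '1': {F, L, P} → {F, G, H, K, N}.
Read '1': {F, G, H, K, N} → {F, G, H, K, L, N}.
Read '0': {F, G, H, K, L, N} → {F, H, L, P}.
Read '1': {F, H, L, P} → {F, G, H, K, N}.
Read '1': {F, G, H, K, N} → {F, G, H, K, L, N}.
Read '0': {F, G, H, K, L, N} → {F, H, L, P}.
Read '1': {F, H, L, P} → {F, G, H, K, N}.
Read '0': {F, G, H, K, N} → {F, H, L, P}.
The final set {F, H, L, P} contains the accepting state L.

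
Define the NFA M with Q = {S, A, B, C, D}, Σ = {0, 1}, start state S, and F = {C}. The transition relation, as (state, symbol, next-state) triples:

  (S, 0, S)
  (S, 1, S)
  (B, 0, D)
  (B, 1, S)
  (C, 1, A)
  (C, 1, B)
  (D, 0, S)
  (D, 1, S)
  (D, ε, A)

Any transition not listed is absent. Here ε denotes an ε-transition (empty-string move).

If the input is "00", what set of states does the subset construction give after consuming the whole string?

Start in {S}.
Read '0': {S} → {S}.
Read '0': {S} → {S}.

{S}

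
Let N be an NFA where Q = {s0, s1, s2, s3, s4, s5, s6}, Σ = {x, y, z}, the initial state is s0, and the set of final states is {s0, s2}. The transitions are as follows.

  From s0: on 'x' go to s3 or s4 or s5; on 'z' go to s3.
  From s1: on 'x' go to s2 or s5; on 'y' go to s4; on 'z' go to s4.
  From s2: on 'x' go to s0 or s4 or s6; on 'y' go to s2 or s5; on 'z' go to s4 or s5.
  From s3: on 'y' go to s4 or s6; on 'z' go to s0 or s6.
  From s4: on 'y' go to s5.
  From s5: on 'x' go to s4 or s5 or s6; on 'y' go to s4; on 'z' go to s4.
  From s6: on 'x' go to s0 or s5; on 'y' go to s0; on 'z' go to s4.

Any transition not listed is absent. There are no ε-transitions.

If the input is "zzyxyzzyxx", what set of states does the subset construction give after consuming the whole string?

∅

Start in {s0}.
Read 'z': s0→{s3}; now {s3}.
Read 'z': s3→{s0, s6}; now {s0, s6}.
Read 'y': s0→∅, s6→{s0}; now {s0}.
Read 'x': s0→{s3, s4, s5}; now {s3, s4, s5}.
Read 'y': s3→{s4, s6}, s4→{s5}, s5→{s4}; now {s4, s5, s6}.
Read 'z': s4→∅, s5→{s4}, s6→{s4}; now {s4}.
Read 'z': s4→∅; now ∅.
The set is empty and remains empty for the remaining 3 symbols.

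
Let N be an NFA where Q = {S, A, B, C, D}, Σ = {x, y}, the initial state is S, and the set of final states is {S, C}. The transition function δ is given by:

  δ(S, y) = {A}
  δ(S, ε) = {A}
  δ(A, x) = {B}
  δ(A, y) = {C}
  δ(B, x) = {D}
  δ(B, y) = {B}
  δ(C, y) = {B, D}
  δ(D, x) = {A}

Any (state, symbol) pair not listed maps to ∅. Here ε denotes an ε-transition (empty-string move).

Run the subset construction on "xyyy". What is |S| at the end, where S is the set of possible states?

1

Start: ε-closure({S}) = {S, A}.
Read 'x': {S, A} → {B}.
Read 'y': {B} → {B}.
Read 'y': {B} → {B}.
Read 'y': {B} → {B}.
That set has 1 state.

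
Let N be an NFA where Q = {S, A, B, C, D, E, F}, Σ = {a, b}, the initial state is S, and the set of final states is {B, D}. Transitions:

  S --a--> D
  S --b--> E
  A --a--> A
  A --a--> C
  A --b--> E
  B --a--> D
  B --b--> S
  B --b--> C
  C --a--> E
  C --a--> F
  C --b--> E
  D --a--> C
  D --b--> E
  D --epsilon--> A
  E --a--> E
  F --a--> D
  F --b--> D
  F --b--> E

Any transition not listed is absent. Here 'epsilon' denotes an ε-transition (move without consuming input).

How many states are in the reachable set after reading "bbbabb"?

0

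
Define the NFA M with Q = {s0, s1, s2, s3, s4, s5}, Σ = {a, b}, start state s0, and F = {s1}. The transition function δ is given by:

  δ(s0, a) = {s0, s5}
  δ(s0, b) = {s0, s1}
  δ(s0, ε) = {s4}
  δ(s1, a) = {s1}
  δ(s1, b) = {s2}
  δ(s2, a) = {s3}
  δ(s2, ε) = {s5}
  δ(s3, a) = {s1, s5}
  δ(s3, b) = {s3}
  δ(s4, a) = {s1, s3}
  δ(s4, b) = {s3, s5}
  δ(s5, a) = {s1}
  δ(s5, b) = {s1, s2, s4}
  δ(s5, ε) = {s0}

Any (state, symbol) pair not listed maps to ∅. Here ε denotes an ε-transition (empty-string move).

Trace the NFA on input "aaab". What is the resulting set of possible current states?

{s0, s1, s2, s3, s4, s5}

Start: ε-closure({s0}) = {s0, s4}.
Read 'a': {s0, s4} → {s0, s1, s3, s4, s5}.
Read 'a': {s0, s1, s3, s4, s5} → {s0, s1, s3, s4, s5}.
Read 'a': {s0, s1, s3, s4, s5} → {s0, s1, s3, s4, s5}.
Read 'b': {s0, s1, s3, s4, s5} → {s0, s1, s2, s3, s4, s5}.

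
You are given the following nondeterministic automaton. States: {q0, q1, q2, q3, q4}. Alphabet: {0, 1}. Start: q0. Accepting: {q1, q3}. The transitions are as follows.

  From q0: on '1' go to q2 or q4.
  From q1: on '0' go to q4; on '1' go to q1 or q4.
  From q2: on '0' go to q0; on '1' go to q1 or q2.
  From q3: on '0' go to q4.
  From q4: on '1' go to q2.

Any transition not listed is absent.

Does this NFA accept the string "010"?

Start in {q0}.
Read '0': {q0} → ∅.
The set is empty and remains empty for the remaining 2 symbols.
The final set ∅ contains no accepting state.

No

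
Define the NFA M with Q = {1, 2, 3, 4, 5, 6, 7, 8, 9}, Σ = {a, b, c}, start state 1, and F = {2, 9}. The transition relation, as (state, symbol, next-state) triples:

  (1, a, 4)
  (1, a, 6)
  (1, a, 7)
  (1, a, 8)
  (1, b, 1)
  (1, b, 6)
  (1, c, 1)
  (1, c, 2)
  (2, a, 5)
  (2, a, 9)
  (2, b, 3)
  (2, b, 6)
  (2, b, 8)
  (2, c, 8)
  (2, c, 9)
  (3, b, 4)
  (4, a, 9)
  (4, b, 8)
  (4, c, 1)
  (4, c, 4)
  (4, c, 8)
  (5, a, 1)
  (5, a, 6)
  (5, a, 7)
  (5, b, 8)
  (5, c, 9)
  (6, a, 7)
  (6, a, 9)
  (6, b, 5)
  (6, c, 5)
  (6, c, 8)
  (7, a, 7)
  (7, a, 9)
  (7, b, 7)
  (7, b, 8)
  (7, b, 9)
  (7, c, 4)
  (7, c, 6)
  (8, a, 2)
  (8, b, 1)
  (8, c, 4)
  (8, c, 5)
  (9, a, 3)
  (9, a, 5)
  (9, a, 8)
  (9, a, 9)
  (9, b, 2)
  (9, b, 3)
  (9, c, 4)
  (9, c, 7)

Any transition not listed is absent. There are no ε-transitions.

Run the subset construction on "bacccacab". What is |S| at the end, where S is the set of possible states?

9

Start in {1}.
Read 'b': 1→{1, 6}; now {1, 6}.
Read 'a': 1→{4, 6, 7, 8}, 6→{7, 9}; now {4, 6, 7, 8, 9}.
Read 'c': 4→{1, 4, 8}, 6→{5, 8}, 7→{4, 6}, 8→{4, 5}, 9→{4, 7}; now {1, 4, 5, 6, 7, 8}.
Read 'c': 1→{1, 2}, 4→{1, 4, 8}, 5→{9}, 6→{5, 8}, 7→{4, 6}, 8→{4, 5}; now {1, 2, 4, 5, 6, 8, 9}.
Read 'c': 1→{1, 2}, 2→{8, 9}, 4→{1, 4, 8}, 5→{9}, 6→{5, 8}, 8→{4, 5}, 9→{4, 7}; now {1, 2, 4, 5, 7, 8, 9}.
Read 'a': 1→{4, 6, 7, 8}, 2→{5, 9}, 4→{9}, 5→{1, 6, 7}, 7→{7, 9}, 8→{2}, 9→{3, 5, 8, 9}; now {1, 2, 3, 4, 5, 6, 7, 8, 9}.
Read 'c': 1→{1, 2}, 2→{8, 9}, 3→∅, 4→{1, 4, 8}, 5→{9}, 6→{5, 8}, 7→{4, 6}, 8→{4, 5}, 9→{4, 7}; now {1, 2, 4, 5, 6, 7, 8, 9}.
Read 'a': 1→{4, 6, 7, 8}, 2→{5, 9}, 4→{9}, 5→{1, 6, 7}, 6→{7, 9}, 7→{7, 9}, 8→{2}, 9→{3, 5, 8, 9}; now {1, 2, 3, 4, 5, 6, 7, 8, 9}.
Read 'b': 1→{1, 6}, 2→{3, 6, 8}, 3→{4}, 4→{8}, 5→{8}, 6→{5}, 7→{7, 8, 9}, 8→{1}, 9→{2, 3}; now {1, 2, 3, 4, 5, 6, 7, 8, 9}.
That set has 9 states.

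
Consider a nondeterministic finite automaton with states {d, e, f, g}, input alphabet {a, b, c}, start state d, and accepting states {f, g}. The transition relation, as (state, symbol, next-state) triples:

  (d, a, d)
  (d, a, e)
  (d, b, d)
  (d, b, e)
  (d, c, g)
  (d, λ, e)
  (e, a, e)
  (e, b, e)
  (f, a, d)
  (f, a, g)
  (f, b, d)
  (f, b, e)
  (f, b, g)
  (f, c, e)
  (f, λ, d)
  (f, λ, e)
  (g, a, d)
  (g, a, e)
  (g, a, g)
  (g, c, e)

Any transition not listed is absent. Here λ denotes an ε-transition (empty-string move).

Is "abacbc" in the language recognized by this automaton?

No

Start: ε-closure({d}) = {d, e}.
Read 'a': d→{d, e}, e→{e}; now {d, e}.
Read 'b': d→{d, e}, e→{e}; now {d, e}.
Read 'a': d→{d, e}, e→{e}; now {d, e}.
Read 'c': d→{g}, e→∅; now {g}.
Read 'b': g→∅; now ∅.
The set is empty and remains empty for the remaining 1 symbol.
The final set ∅ contains no accepting state.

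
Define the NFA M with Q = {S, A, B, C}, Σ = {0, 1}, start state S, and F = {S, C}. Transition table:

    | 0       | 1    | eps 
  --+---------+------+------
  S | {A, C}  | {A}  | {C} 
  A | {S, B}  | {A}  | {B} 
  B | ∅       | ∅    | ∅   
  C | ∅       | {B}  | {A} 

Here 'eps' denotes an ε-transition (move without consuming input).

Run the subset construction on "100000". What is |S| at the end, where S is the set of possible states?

4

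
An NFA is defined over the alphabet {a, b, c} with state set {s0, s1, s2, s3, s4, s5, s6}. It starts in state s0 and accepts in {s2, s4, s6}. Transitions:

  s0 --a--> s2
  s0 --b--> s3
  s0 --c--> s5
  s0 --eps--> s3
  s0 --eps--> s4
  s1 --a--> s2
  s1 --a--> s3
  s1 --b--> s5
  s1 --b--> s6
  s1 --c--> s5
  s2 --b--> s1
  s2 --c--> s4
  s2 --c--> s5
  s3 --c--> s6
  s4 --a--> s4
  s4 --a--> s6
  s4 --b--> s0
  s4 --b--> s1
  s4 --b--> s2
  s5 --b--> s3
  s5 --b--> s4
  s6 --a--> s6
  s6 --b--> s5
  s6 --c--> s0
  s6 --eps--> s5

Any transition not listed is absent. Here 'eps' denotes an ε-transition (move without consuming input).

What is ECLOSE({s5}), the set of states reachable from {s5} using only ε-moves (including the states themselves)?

{s5}

Begin with {s5}.
No ε-moves leave this set, so the closure equals the set itself.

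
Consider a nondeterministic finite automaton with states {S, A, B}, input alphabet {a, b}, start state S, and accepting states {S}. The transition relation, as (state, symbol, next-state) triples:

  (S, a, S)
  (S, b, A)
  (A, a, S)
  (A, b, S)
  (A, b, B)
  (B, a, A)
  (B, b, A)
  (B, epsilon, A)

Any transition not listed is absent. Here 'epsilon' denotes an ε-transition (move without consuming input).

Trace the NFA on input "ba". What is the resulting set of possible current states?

Start in {S}.
Read 'b': {S} → {A}.
Read 'a': {A} → {S}.

{S}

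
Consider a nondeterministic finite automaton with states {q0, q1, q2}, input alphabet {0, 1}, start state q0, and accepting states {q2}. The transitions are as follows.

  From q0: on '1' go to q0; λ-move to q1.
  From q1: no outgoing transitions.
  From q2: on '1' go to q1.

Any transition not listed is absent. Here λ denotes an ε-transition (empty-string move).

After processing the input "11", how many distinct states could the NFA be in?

2

Start: ε-closure({q0}) = {q0, q1}.
Read '1': {q0, q1} → {q0, q1}.
Read '1': {q0, q1} → {q0, q1}.
That set has 2 states.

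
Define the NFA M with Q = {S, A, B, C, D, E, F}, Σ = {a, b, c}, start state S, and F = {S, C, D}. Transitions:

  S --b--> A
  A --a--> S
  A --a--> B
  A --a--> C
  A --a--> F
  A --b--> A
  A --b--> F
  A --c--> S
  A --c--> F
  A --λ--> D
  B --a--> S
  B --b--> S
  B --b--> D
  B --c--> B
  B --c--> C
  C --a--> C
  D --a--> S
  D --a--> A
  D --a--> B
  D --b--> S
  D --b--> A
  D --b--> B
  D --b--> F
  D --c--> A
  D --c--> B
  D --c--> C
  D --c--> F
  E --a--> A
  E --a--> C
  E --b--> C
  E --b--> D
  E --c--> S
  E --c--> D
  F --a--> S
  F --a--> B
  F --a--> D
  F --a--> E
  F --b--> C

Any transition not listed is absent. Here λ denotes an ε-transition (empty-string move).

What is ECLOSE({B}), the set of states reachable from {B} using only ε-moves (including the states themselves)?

{B}

Begin with {B}.
No ε-moves leave this set, so the closure equals the set itself.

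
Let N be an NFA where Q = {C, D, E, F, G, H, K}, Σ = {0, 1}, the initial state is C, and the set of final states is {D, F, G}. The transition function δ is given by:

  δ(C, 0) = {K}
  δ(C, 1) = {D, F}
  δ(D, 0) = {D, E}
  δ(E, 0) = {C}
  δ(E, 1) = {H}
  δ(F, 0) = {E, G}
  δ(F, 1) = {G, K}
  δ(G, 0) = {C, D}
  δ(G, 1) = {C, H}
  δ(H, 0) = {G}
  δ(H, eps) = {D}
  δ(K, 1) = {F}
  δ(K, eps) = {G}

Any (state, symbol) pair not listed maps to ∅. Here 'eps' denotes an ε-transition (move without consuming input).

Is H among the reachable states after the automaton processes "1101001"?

Start in {C}.
Read '1': {C} → {D, F}.
Read '1': {D, F} → {G, K}.
Read '0': {G, K} → {C, D}.
Read '1': {C, D} → {D, F}.
Read '0': {D, F} → {D, E, G}.
Read '0': {D, E, G} → {C, D, E}.
Read '1': {C, D, E} → {D, F, H}.
State H is in {D, F, H}.

Yes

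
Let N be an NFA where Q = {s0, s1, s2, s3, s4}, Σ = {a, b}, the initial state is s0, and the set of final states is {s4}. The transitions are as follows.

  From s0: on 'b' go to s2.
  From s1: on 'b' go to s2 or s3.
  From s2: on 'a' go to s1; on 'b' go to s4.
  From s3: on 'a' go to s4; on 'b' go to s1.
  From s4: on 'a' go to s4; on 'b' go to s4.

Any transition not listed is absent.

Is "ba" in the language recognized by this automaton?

No

Start in {s0}.
Read 'b': s0→{s2}; now {s2}.
Read 'a': s2→{s1}; now {s1}.
The final set {s1} contains no accepting state.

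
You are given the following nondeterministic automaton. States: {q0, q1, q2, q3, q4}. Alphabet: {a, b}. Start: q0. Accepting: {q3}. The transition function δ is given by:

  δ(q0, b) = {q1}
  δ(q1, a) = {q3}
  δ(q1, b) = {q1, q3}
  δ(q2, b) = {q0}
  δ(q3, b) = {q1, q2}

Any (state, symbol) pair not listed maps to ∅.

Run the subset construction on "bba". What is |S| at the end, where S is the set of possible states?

1

Start in {q0}.
Read 'b': q0→{q1}; now {q1}.
Read 'b': q1→{q1, q3}; now {q1, q3}.
Read 'a': q1→{q3}, q3→∅; now {q3}.
That set has 1 state.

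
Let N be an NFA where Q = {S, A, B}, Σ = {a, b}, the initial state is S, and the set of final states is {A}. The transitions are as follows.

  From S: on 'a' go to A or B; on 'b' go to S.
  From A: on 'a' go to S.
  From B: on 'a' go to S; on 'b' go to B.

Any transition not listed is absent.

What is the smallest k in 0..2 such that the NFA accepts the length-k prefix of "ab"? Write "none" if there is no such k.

Start in {S}.
Read 'a': S→{A, B}; now {A, B}.
None of the earlier sets intersect F, but {A, B} does.

1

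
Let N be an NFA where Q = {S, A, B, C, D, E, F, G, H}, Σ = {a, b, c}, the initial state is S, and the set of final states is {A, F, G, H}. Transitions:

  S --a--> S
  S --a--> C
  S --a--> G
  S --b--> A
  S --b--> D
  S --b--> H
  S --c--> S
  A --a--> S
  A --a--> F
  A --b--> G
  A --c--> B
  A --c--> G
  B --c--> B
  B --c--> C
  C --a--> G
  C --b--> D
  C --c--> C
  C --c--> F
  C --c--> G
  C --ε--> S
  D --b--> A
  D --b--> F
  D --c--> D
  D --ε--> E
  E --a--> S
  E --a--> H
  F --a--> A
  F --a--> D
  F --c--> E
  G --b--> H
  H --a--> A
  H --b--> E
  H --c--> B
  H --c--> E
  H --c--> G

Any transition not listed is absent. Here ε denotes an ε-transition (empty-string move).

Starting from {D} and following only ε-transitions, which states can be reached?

{D, E}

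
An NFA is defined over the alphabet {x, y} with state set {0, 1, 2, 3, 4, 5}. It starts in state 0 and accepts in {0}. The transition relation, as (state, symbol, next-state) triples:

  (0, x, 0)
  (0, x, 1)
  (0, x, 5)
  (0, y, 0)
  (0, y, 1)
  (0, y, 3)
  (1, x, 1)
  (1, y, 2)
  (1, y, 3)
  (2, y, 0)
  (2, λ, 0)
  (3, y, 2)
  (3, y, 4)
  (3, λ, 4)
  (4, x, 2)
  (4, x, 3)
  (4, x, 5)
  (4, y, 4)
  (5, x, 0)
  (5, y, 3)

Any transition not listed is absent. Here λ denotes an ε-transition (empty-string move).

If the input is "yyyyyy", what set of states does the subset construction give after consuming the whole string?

{0, 1, 2, 3, 4}

Start in {0}.
Read 'y': 0→{0, 1, 3}; union {0, 1, 3}; ε-closure = {0, 1, 3, 4}.
Read 'y': 0→{0, 1, 3}, 1→{2, 3}, 3→{2, 4}, 4→{4}; now {0, 1, 2, 3, 4}.
Read 'y': 0→{0, 1, 3}, 1→{2, 3}, 2→{0}, 3→{2, 4}, 4→{4}; now {0, 1, 2, 3, 4}.
Read 'y': 0→{0, 1, 3}, 1→{2, 3}, 2→{0}, 3→{2, 4}, 4→{4}; now {0, 1, 2, 3, 4}.
Read 'y': 0→{0, 1, 3}, 1→{2, 3}, 2→{0}, 3→{2, 4}, 4→{4}; now {0, 1, 2, 3, 4}.
Read 'y': 0→{0, 1, 3}, 1→{2, 3}, 2→{0}, 3→{2, 4}, 4→{4}; now {0, 1, 2, 3, 4}.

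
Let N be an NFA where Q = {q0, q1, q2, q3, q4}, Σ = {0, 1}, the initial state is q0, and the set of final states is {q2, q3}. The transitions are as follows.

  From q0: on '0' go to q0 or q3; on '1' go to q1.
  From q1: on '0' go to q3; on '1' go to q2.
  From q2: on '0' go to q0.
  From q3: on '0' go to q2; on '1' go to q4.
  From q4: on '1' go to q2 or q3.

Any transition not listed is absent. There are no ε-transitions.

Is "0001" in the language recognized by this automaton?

No

Start in {q0}.
Read '0': q0→{q0, q3}; now {q0, q3}.
Read '0': q0→{q0, q3}, q3→{q2}; now {q0, q2, q3}.
Read '0': q0→{q0, q3}, q2→{q0}, q3→{q2}; now {q0, q2, q3}.
Read '1': q0→{q1}, q2→∅, q3→{q4}; now {q1, q4}.
The final set {q1, q4} contains no accepting state.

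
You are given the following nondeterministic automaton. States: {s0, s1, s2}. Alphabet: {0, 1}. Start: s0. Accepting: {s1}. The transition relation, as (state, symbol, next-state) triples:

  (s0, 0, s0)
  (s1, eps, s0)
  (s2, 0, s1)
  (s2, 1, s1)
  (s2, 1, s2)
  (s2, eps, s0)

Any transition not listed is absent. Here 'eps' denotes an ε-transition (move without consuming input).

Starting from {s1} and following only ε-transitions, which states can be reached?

{s0, s1}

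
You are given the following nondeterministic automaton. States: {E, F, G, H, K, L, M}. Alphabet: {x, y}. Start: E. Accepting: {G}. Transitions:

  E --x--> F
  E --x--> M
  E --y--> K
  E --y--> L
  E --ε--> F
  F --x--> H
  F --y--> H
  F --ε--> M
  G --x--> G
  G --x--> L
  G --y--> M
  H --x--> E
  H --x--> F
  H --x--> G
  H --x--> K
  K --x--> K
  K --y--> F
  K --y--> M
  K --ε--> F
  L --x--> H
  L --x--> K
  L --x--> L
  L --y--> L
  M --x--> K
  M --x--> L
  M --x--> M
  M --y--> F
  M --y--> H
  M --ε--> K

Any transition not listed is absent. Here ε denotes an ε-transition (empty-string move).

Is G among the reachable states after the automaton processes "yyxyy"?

Start: ε-closure({E}) = {E, F, K, M}.
Read 'y': E→{K, L}, F→{H}, K→{F, M}, M→{F, H}; now {F, H, K, L, M}.
Read 'y': F→{H}, H→∅, K→{F, M}, L→{L}, M→{F, H}; union {F, H, L, M}; ε-closure = {F, H, K, L, M}.
Read 'x': F→{H}, H→{E, F, G, K}, K→{K}, L→{H, K, L}, M→{K, L, M}; now {E, F, G, H, K, L, M}.
Read 'y': E→{K, L}, F→{H}, G→{M}, H→∅, K→{F, M}, L→{L}, M→{F, H}; now {F, H, K, L, M}.
Read 'y': F→{H}, H→∅, K→{F, M}, L→{L}, M→{F, H}; union {F, H, L, M}; ε-closure = {F, H, K, L, M}.
State G is not in {F, H, K, L, M}.

No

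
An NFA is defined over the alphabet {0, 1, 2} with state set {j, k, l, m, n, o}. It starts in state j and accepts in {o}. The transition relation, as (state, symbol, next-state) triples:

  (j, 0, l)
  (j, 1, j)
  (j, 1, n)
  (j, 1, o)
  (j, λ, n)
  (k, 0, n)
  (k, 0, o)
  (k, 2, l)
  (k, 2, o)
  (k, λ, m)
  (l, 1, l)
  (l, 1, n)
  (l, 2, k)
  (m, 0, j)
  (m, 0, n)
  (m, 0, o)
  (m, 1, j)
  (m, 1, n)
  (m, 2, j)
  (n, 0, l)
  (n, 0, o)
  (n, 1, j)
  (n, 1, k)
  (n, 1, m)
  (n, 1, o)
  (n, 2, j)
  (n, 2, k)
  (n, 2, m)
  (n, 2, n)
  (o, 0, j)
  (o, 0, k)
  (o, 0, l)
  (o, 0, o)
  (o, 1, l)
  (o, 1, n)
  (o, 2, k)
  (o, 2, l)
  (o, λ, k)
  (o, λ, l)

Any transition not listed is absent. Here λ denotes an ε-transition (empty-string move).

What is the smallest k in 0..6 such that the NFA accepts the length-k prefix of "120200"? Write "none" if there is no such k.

1

Start: ε-closure({j}) = {j, n}.
Read '1': j→{j, n, o}, n→{j, k, m, o}; union {j, k, m, n, o}; ε-closure = {j, k, l, m, n, o}.
None of the earlier sets intersect F, but {j, k, l, m, n, o} does.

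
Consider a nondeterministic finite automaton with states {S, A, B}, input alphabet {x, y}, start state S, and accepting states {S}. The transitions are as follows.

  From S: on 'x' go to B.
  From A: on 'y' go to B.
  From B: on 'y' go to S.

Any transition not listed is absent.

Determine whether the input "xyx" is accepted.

No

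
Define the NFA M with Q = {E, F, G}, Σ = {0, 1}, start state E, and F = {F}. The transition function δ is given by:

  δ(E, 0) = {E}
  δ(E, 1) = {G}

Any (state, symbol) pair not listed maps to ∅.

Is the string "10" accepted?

Start in {E}.
Read '1': E→{G}; now {G}.
Read '0': G→∅; now ∅.
The final set ∅ contains no accepting state.

No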